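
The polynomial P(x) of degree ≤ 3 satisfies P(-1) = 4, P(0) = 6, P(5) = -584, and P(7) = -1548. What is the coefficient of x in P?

Write P(x) = ax^3 + bx^2 + cx + d. Substituting each data point gives a linear system:
  -a + b - c + d = 4
  d = 6
  125a + 25b + 5c + d = -584
  343a + 49b + 7c + d = -1548
Solving the system yields a = -4, b = -4, c = 2, d = 6.
So P(x) = -4x^3 - 4x^2 + 2x + 6.
The coefficient of x is 2.

2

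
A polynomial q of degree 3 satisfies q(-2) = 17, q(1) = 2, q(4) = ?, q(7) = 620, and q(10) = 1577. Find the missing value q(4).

On equispaced nodes a degree-3 polynomial has vanishing fourth forward difference, so
  q(-2) - 4·q(1) + 6·q(4) - 4·q(7) + q(10) = 0.
Substituting the known values and solving for q(4):
  6·q(4) = 894
  q(4) = 149.

149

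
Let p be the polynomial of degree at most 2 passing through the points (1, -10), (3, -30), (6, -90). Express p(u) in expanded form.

p(u) = -2u^2 - 2u - 6

Write p(u) = au^2 + bu + c. Substituting each data point gives a linear system:
  a + b + c = -10
  9a + 3b + c = -30
  36a + 6b + c = -90
Solving the system yields a = -2, b = -2, c = -6.
So p(u) = -2u² - 2u - 6.
Check: p(1) = -10. ✓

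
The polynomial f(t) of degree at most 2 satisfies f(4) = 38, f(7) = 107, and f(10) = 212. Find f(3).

Using the Lagrange interpolation formula with nodes 4, 7, 10:
  L_0(t) = (t - 7)(t - 10) / 18
  L_1(t) = (t - 4)(t - 10) / -9
  L_2(t) = (t - 4)(t - 7) / 18
Then f(t) = 38·L_0(t) + 107·L_1(t) + 212·L_2(t).
Expanding and collecting terms gives f(t) = 2t^2 + t + 2.
Evaluating at t = 3: f(3) = 23.

23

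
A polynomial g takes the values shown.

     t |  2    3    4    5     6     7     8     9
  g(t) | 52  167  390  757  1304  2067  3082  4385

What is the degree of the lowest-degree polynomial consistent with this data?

3

Forward differences of the values at t = 2, 3, 4, 5, 6, 7, 8, 9:
  g  : 52  167  390  757  1304  2067  3082  4385
  Δ  : 115  223  367  547  763  1015  1303
  Δ^2: 108  144  180  216  252  288
  Δ^3: 36  36  36  36  36
  Δ^4: 0  0  0  0
  Δ^5: 0  0  0
  Δ^6: 0  0
  Δ^7: 0
The third differences are constant (36) and nonzero, while all higher differences vanish, so the minimal degree is 3.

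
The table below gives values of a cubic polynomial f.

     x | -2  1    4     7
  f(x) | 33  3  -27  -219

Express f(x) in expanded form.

f(x) = -x^3 + 3x^2 - 4x + 5

Write f(x) = ax^3 + bx^2 + cx + d. Substituting each data point gives a linear system:
  -8a + 4b - 2c + d = 33
  a + b + c + d = 3
  64a + 16b + 4c + d = -27
  343a + 49b + 7c + d = -219
Solving the system yields a = -1, b = 3, c = -4, d = 5.
So f(x) = -x^3 + 3x^2 - 4x + 5.
Check: f(-2) = 33. ✓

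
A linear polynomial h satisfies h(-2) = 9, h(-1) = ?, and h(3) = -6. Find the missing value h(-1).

The 2 known points determine the degree-1 polynomial uniquely.
Write h(x) = ax + b. Substituting each data point gives a linear system:
  -2a + b = 9
  3a + b = -6
Solving the system yields a = -3, b = 3.
So h(x) = -3x + 3.
Then h(-1) = 6.

6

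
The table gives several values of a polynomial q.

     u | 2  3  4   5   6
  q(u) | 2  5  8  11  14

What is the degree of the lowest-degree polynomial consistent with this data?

1

Forward differences of the values at u = 2, 3, 4, 5, 6:
  q  : 2  5  8  11  14
  Δ  : 3  3  3  3
  Δ^2: 0  0  0
  Δ^3: 0  0
  Δ^4: 0
The first differences are constant (3) and nonzero, while all higher differences vanish, so the minimal degree is 1.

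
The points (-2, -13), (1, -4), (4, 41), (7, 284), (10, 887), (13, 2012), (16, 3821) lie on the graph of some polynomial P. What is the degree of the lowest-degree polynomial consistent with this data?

3

Forward differences of the values at t = -2, 1, 4, 7, 10, 13, 16:
  P  : -13  -4  41  284  887  2012  3821
  Δ  : 9  45  243  603  1125  1809
  Δ^2: 36  198  360  522  684
  Δ^3: 162  162  162  162
  Δ^4: 0  0  0
  Δ^5: 0  0
  Δ^6: 0
The third differences are constant (162) and nonzero, while all higher differences vanish, so the minimal degree is 3.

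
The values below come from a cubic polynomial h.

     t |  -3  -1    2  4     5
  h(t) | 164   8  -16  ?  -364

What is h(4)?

-172

The 4 known points determine the degree-3 polynomial uniquely.
Write h(t) = at^3 + bt^2 + ct + d. Substituting each data point gives a linear system:
  -27a + 9b - 3c + d = 164
  -a + b - c + d = 8
  8a + 4b + 2c + d = -16
  125a + 25b + 5c + d = -364
Solving the system yields a = -4, b = 6, c = -2, d = -4.
So h(t) = -4t³ + 6t² - 2t - 4.
Then h(4) = -172.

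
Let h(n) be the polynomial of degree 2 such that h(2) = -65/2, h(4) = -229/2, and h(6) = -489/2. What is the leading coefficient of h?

Write h(n) = an^2 + bn + c. Substituting each data point gives a linear system:
  4a + 2b + c = -65/2
  16a + 4b + c = -229/2
  36a + 6b + c = -489/2
Solving the system yields a = -6, b = -5, c = 3/2.
So h(n) = -6n² - 5n + 3/2.
The leading coefficient is -6.

-6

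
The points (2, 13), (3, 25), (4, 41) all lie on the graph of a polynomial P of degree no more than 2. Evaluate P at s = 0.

1

Forward differences of the values at s = 2, 3, 4:
  P  : 13  25  41
  Δ  : 12  16
  Δ^2: 4
The second differences are constant, confirming degree 2.
Interpolating (Newton forward form) and evaluating at s = 0 gives P(0) = 1.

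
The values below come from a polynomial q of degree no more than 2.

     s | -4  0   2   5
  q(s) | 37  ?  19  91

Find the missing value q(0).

The 3 known points determine the degree-2 polynomial uniquely.
Write q(s) = as^2 + bs + c. Substituting each data point gives a linear system:
  16a - 4b + c = 37
  4a + 2b + c = 19
  25a + 5b + c = 91
Solving the system yields a = 3, b = 3, c = 1.
So q(s) = 3s² + 3s + 1.
Then q(0) = 1.

1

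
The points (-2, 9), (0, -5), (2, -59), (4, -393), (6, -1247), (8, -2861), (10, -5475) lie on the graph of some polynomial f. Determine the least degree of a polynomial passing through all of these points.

Forward differences of the values at u = -2, 0, 2, 4, 6, 8, 10:
  f  : 9  -5  -59  -393  -1247  -2861  -5475
  Δ  : -14  -54  -334  -854  -1614  -2614
  Δ^2: -40  -280  -520  -760  -1000
  Δ^3: -240  -240  -240  -240
  Δ^4: 0  0  0
  Δ^5: 0  0
  Δ^6: 0
The third differences are constant (-240) and nonzero, while all higher differences vanish, so the minimal degree is 3.

3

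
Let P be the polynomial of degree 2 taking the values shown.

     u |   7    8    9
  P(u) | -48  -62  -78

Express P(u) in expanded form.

Using the Lagrange interpolation formula with nodes 7, 8, 9:
  L_0(u) = (u - 8)(u - 9) / 2
  L_1(u) = (u - 7)(u - 9) / -1
  L_2(u) = (u - 7)(u - 8) / 2
Then P(u) = -48·L_0(u) - 62·L_1(u) - 78·L_2(u).
Expanding and collecting terms gives P(u) = -u^2 + u - 6.
Check: P(9) = -78. ✓

P(u) = -u^2 + u - 6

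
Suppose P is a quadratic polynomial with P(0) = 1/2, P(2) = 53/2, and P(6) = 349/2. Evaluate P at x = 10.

Using the Lagrange interpolation formula with nodes 0, 2, 6:
  L_0(x) = (x - 2)(x - 6) / 12
  L_1(x) = x(x - 6) / -8
  L_2(x) = x(x - 2) / 24
Then P(x) = 1/2·L_0(x) + 53/2·L_1(x) + 349/2·L_2(x).
Expanding and collecting terms gives P(x) = 4x^2 + 5x + 1/2.
Evaluating at x = 10: P(10) = 901/2.

901/2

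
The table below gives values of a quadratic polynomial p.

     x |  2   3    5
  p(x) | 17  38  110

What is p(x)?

p(x) = 5x^2 - 4x + 5

Using the Lagrange interpolation formula with nodes 2, 3, 5:
  L_0(x) = (x - 3)(x - 5) / 3
  L_1(x) = (x - 2)(x - 5) / -2
  L_2(x) = (x - 2)(x - 3) / 6
Then p(x) = 17·L_0(x) + 38·L_1(x) + 110·L_2(x).
Expanding and collecting terms gives p(x) = 5x^2 - 4x + 5.
Check: p(5) = 110. ✓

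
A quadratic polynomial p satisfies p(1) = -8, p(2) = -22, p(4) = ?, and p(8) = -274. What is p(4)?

-74

The 3 known points determine the degree-2 polynomial uniquely.
Write p(n) = an^2 + bn + c. Substituting each data point gives a linear system:
  a + b + c = -8
  4a + 2b + c = -22
  64a + 8b + c = -274
Solving the system yields a = -4, b = -2, c = -2.
So p(n) = -4n^2 - 2n - 2.
Then p(4) = -74.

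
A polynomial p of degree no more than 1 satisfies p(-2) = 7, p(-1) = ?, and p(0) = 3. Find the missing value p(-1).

On equispaced nodes a degree-1 polynomial has vanishing second forward difference, so
  p(-2) - 2·p(-1) + p(0) = 0.
Substituting the known values and solving for p(-1):
  -2·p(-1) = -10
  p(-1) = 5.

5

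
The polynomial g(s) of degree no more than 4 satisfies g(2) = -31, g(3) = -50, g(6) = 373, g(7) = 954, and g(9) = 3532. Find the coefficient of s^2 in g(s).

-1

Write g(s) = as^4 + bs^3 + cs^2 + ds + e. Substituting each data point gives a linear system:
  16a + 8b + 4c + 2d + e = -31
  81a + 27b + 9c + 3d + e = -50
  1296a + 216b + 36c + 6d + e = 373
  2401a + 343b + 49c + 7d + e = 954
  6561a + 729b + 81c + 9d + e = 3532
Solving the system yields a = 1, b = -4, c = -1, d = -3, e = -5.
So g(s) = s^4 - 4s^3 - s^2 - 3s - 5.
The coefficient of s^2 is -1.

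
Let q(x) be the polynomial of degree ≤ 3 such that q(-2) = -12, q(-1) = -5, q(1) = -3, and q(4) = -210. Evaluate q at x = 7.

Write q(x) = ax^3 + bx^2 + cx + d. Substituting each data point gives a linear system:
  -8a + 4b - 2c + d = -12
  -a + b - c + d = -5
  a + b + c + d = -3
  64a + 16b + 4c + d = -210
Solving the system yields a = -2, b = -6, c = 3, d = 2.
So q(x) = -2x^3 - 6x^2 + 3x + 2.
Then q(7) = -957.

-957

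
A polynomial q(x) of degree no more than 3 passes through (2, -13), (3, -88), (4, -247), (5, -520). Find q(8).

Forward differences of the values at x = 2, 3, 4, 5:
  q  : -13  -88  -247  -520
  Δ  : -75  -159  -273
  Δ^2: -84  -114
  Δ^3: -30
The third differences are constant, confirming degree 3.
Interpolating (Newton forward form) and evaluating at x = 8 gives q(8) = -2323.

-2323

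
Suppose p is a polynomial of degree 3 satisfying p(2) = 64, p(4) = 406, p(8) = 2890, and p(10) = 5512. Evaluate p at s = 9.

Using the Lagrange interpolation formula with nodes 2, 4, 8, 10:
  L_0(s) = (s - 4)(s - 8)(s - 10) / -96
  L_1(s) = (s - 2)(s - 8)(s - 10) / 48
  L_2(s) = (s - 2)(s - 4)(s - 10) / -48
  L_3(s) = (s - 2)(s - 4)(s - 8) / 96
Then p(s) = 64·L_0(s) + 406·L_1(s) + 2890·L_2(s) + 5512·L_3(s).
Expanding and collecting terms gives p(s) = 5s³ + 5s² + s + 2.
Evaluating at s = 9: p(9) = 4061.

4061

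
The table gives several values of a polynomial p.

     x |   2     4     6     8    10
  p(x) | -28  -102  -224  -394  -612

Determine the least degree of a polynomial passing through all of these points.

Forward differences of the values at x = 2, 4, 6, 8, 10:
  p  : -28  -102  -224  -394  -612
  Δ  : -74  -122  -170  -218
  Δ^2: -48  -48  -48
  Δ^3: 0  0
  Δ^4: 0
The second differences are constant (-48) and nonzero, while all higher differences vanish, so the minimal degree is 2.

2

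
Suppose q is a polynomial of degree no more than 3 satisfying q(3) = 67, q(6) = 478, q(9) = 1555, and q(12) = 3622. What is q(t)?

q(t) = 2t^3 + t^2 + 2t - 2

Write q(t) = at^3 + bt^2 + ct + d. Substituting each data point gives a linear system:
  27a + 9b + 3c + d = 67
  216a + 36b + 6c + d = 478
  729a + 81b + 9c + d = 1555
  1728a + 144b + 12c + d = 3622
Solving the system yields a = 2, b = 1, c = 2, d = -2.
So q(t) = 2t³ + t² + 2t - 2.
Check: q(6) = 478. ✓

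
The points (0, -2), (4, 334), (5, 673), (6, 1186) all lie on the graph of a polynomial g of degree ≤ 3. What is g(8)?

2878

Write g(x) = ax^3 + bx^2 + cx + d. Substituting each data point gives a linear system:
  d = -2
  64a + 16b + 4c + d = 334
  125a + 25b + 5c + d = 673
  216a + 36b + 6c + d = 1186
Solving the system yields a = 6, b = -3, c = 0, d = -2.
So g(x) = 6x^3 - 3x^2 - 2.
Then g(8) = 2878.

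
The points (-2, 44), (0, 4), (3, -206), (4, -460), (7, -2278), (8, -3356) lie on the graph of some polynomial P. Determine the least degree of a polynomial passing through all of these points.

Divided differences on the nodes -2, 0, 3, 4, 7, 8:
  order 0: 44  4  -206  -460  -2278  -3356
  order 1: -20  -70  -254  -606  -1078
  order 2: -10  -46  -88  -118
  order 3: -6  -6  -6
  order 4: 0  0
  order 5: 0
The order-3 divided differences are all -6 (nonzero) and every higher order vanishes, so the data lies on a polynomial of degree exactly 3.

3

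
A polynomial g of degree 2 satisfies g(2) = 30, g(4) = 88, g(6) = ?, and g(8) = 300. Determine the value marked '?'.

178

The 3 known points determine the degree-2 polynomial uniquely.
Write g(x) = ax^2 + bx + c. Substituting each data point gives a linear system:
  4a + 2b + c = 30
  16a + 4b + c = 88
  64a + 8b + c = 300
Solving the system yields a = 4, b = 5, c = 4.
So g(x) = 4x² + 5x + 4.
Then g(6) = 178.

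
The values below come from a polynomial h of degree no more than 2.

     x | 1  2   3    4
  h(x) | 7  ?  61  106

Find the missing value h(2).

On equispaced nodes a degree-2 polynomial has vanishing third forward difference, so
  - h(1) + 3·h(2) - 3·h(3) + h(4) = 0.
Substituting the known values and solving for h(2):
  3·h(2) = 84
  h(2) = 28.

28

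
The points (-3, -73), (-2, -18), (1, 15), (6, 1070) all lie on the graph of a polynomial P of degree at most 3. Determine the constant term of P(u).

2

Write P(u) = au^3 + bu^2 + cu + d. Substituting each data point gives a linear system:
  -27a + 9b - 3c + d = -73
  -8a + 4b - 2c + d = -18
  a + b + c + d = 15
  216a + 36b + 6c + d = 1070
Solving the system yields a = 4, b = 5, c = 4, d = 2.
So P(u) = 4u^3 + 5u^2 + 4u + 2.
The constant term is 2.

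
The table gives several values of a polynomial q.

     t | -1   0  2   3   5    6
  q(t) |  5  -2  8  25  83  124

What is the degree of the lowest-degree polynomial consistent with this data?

Divided differences on the nodes -1, 0, 2, 3, 5, 6:
  order 0: 5  -2  8  25  83  124
  order 1: -7  5  17  29  41
  order 2: 4  4  4  4
  order 3: 0  0  0
  order 4: 0  0
  order 5: 0
The order-2 divided differences are all 4 (nonzero) and every higher order vanishes, so the data lies on a polynomial of degree exactly 2.

2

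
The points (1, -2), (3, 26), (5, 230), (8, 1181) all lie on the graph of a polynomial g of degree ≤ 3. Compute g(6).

Write g(x) = ax^3 + bx^2 + cx + d. Substituting each data point gives a linear system:
  a + b + c + d = -2
  27a + 9b + 3c + d = 26
  125a + 25b + 5c + d = 230
  512a + 64b + 8c + d = 1181
Solving the system yields a = 3, b = -5, c = -5, d = 5.
So g(x) = 3x³ - 5x² - 5x + 5.
Then g(6) = 443.

443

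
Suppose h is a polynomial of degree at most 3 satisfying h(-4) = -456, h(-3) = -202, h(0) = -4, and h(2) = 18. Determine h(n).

Write h(n) = an^3 + bn^2 + cn + d. Substituting each data point gives a linear system:
  -64a + 16b - 4c + d = -456
  -27a + 9b - 3c + d = -202
  d = -4
  8a + 4b + 2c + d = 18
Solving the system yields a = 6, b = -5, c = -3, d = -4.
So h(n) = 6n^3 - 5n^2 - 3n - 4.
Check: h(0) = -4. ✓

h(n) = 6n^3 - 5n^2 - 3n - 4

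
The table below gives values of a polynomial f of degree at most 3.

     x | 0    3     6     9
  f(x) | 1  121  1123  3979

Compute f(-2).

-69

Using the Lagrange interpolation formula with nodes 0, 3, 6, 9:
  L_0(x) = (x - 3)(x - 6)(x - 9) / -162
  L_1(x) = x(x - 6)(x - 9) / 54
  L_2(x) = x(x - 3)(x - 9) / -54
  L_3(x) = x(x - 3)(x - 6) / 162
Then f(x) = 1·L_0(x) + 121·L_1(x) + 1123·L_2(x) + 3979·L_3(x).
Expanding and collecting terms gives f(x) = 6x³ - 5x² + x + 1.
Evaluating at x = -2: f(-2) = -69.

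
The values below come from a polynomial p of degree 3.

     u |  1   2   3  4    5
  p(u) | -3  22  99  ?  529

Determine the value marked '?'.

On equispaced nodes a degree-3 polynomial has vanishing fourth forward difference, so
  p(1) - 4·p(2) + 6·p(3) - 4·p(4) + p(5) = 0.
Substituting the known values and solving for p(4):
  -4·p(4) = -1032
  p(4) = 258.

258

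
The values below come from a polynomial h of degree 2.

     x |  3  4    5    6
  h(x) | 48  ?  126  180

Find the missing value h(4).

On equispaced nodes a degree-2 polynomial has vanishing third forward difference, so
  - h(3) + 3·h(4) - 3·h(5) + h(6) = 0.
Substituting the known values and solving for h(4):
  3·h(4) = 246
  h(4) = 82.

82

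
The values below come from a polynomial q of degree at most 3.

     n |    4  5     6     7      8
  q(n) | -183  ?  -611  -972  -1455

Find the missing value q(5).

On equispaced nodes a degree-3 polynomial has vanishing fourth forward difference, so
  q(4) - 4·q(5) + 6·q(6) - 4·q(7) + q(8) = 0.
Substituting the known values and solving for q(5):
  -4·q(5) = 1416
  q(5) = -354.

-354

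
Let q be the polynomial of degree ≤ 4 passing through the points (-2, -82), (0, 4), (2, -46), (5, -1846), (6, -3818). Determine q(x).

Using the Lagrange interpolation formula with nodes -2, 0, 2, 5, 6:
  L_0(x) = x(x - 2)(x - 5)(x - 6) / 448
  L_1(x) = (x + 2)(x - 2)(x - 5)(x - 6) / -120
  L_2(x) = (x + 2)x(x - 5)(x - 6) / 96
  L_3(x) = (x + 2)x(x - 2)(x - 6) / -105
  L_4(x) = (x + 2)x(x - 2)(x - 5) / 192
Then q(x) = -82·L_0(x) + 4·L_1(x) - 46·L_2(x) - 1846·L_3(x) - 3818·L_4(x).
Expanding and collecting terms gives q(x) = -3x⁴ + x³ - 5x² + 5x + 4.
Check: q(-2) = -82. ✓

q(x) = -3x^4 + x^3 - 5x^2 + 5x + 4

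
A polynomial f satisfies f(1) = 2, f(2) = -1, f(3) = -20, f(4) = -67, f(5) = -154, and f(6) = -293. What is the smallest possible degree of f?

3

Forward differences of the values at s = 1, 2, 3, 4, 5, 6:
  f  : 2  -1  -20  -67  -154  -293
  Δ  : -3  -19  -47  -87  -139
  Δ^2: -16  -28  -40  -52
  Δ^3: -12  -12  -12
  Δ^4: 0  0
  Δ^5: 0
The third differences are constant (-12) and nonzero, while all higher differences vanish, so the minimal degree is 3.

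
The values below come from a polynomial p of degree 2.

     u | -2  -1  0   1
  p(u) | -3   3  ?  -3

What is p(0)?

3

The 3 known points determine the degree-2 polynomial uniquely.
Write p(u) = au^2 + bu + c. Substituting each data point gives a linear system:
  4a - 2b + c = -3
  a - b + c = 3
  a + b + c = -3
Solving the system yields a = -3, b = -3, c = 3.
So p(u) = -3u^2 - 3u + 3.
Then p(0) = 3.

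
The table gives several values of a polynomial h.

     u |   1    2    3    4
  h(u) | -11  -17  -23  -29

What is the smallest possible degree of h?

Forward differences of the values at u = 1, 2, 3, 4:
  h  : -11  -17  -23  -29
  Δ  : -6  -6  -6
  Δ^2: 0  0
  Δ^3: 0
The first differences are constant (-6) and nonzero, while all higher differences vanish, so the minimal degree is 1.

1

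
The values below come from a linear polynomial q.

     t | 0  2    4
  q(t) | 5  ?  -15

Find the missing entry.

-5

The 2 known points determine the degree-1 polynomial uniquely.
Write q(t) = at + b. Substituting each data point gives a linear system:
  b = 5
  4a + b = -15
Solving the system yields a = -5, b = 5.
So q(t) = -5t + 5.
Then q(2) = -5.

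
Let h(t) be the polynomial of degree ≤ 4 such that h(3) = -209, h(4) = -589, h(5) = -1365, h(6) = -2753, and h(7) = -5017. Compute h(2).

Forward differences of the values at t = 3, 4, 5, 6, 7:
  h  : -209  -589  -1365  -2753  -5017
  Δ  : -380  -776  -1388  -2264
  Δ^2: -396  -612  -876
  Δ^3: -216  -264
  Δ^4: -48
The fourth differences are constant, confirming degree 4.
Interpolating (Newton forward form) and evaluating at t = 2 gives h(2) = -57.

-57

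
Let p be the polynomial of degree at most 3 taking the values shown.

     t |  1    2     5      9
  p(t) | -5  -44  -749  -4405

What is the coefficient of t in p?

Write p(t) = at^3 + bt^2 + ct + d. Substituting each data point gives a linear system:
  a + b + c + d = -5
  8a + 4b + 2c + d = -44
  125a + 25b + 5c + d = -749
  729a + 81b + 9c + d = -4405
Solving the system yields a = -6, b = -1, c = 6, d = -4.
So p(t) = -6t^3 - t^2 + 6t - 4.
The coefficient of t is 6.

6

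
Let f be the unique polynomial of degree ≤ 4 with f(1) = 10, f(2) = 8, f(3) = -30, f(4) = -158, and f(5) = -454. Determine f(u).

f(u) = -u^4 + u^3 + u^2 + 3u + 6

Write f(u) = au^4 + bu^3 + cu^2 + du + e. Substituting each data point gives a linear system:
  a + b + c + d + e = 10
  16a + 8b + 4c + 2d + e = 8
  81a + 27b + 9c + 3d + e = -30
  256a + 64b + 16c + 4d + e = -158
  625a + 125b + 25c + 5d + e = -454
Solving the system yields a = -1, b = 1, c = 1, d = 3, e = 6.
So f(u) = -u^4 + u^3 + u^2 + 3u + 6.
Check: f(4) = -158. ✓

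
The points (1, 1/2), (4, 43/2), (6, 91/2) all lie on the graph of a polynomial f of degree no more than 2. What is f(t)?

f(t) = t^2 + 2t - 5/2

Using the Lagrange interpolation formula with nodes 1, 4, 6:
  L_0(t) = (t - 4)(t - 6) / 15
  L_1(t) = (t - 1)(t - 6) / -6
  L_2(t) = (t - 1)(t - 4) / 10
Then f(t) = 1/2·L_0(t) + 43/2·L_1(t) + 91/2·L_2(t).
Expanding and collecting terms gives f(t) = t^2 + 2t - 5/2.
Check: f(4) = 43/2. ✓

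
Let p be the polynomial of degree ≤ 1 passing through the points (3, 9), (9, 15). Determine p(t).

Write p(t) = at + b. Substituting each data point gives a linear system:
  3a + b = 9
  9a + b = 15
Solving the system yields a = 1, b = 6.
So p(t) = t + 6.
Check: p(9) = 15. ✓

p(t) = t + 6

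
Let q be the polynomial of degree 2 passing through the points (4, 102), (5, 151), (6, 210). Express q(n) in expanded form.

Using the Lagrange interpolation formula with nodes 4, 5, 6:
  L_0(n) = (n - 5)(n - 6) / 2
  L_1(n) = (n - 4)(n - 6) / -1
  L_2(n) = (n - 4)(n - 5) / 2
Then q(n) = 102·L_0(n) + 151·L_1(n) + 210·L_2(n).
Expanding and collecting terms gives q(n) = 5n² + 4n + 6.
Check: q(6) = 210. ✓

q(n) = 5n^2 + 4n + 6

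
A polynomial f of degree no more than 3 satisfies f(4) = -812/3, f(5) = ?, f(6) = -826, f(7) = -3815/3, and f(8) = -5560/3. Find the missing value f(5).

The 4 known points determine the degree-3 polynomial uniquely.
Write f(u) = au^3 + bu^2 + cu + d. Substituting each data point gives a linear system:
  64a + 16b + 4c + d = -812/3
  216a + 36b + 6c + d = -826
  343a + 49b + 7c + d = -3815/3
  512a + 64b + 8c + d = -5560/3
Solving the system yields a = -3, b = -5, c = 1/3, d = 0.
So f(u) = -3u^3 - 5u^2 + (1/3)u.
Then f(5) = -1495/3.

-1495/3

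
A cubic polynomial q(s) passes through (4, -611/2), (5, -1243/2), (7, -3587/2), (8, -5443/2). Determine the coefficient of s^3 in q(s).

Write q(s) = as^3 + bs^2 + cs + d. Substituting each data point gives a linear system:
  64a + 16b + 4c + d = -611/2
  125a + 25b + 5c + d = -1243/2
  343a + 49b + 7c + d = -3587/2
  512a + 64b + 8c + d = -5443/2
Solving the system yields a = -6, b = 6, c = -4, d = -3/2.
So q(s) = -6s³ + 6s² - 4s - 3/2.
The leading coefficient is -6.

-6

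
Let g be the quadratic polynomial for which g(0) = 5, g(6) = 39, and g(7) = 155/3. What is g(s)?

Write g(s) = as^2 + bs + c. Substituting each data point gives a linear system:
  c = 5
  36a + 6b + c = 39
  49a + 7b + c = 155/3
Solving the system yields a = 1, b = -1/3, c = 5.
So g(s) = s^2 - (1/3)s + 5.
Check: g(7) = 155/3. ✓

g(s) = s^2 - (1/3)s + 5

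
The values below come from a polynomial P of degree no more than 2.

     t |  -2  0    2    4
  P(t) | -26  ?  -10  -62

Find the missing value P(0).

On equispaced nodes a degree-2 polynomial has vanishing third forward difference, so
  - P(-2) + 3·P(0) - 3·P(2) + P(4) = 0.
Substituting the known values and solving for P(0):
  3·P(0) = 6
  P(0) = 2.

2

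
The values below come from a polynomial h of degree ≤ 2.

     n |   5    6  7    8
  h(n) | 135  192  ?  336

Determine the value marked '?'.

The 3 known points determine the degree-2 polynomial uniquely.
Write h(n) = an^2 + bn + c. Substituting each data point gives a linear system:
  25a + 5b + c = 135
  36a + 6b + c = 192
  64a + 8b + c = 336
Solving the system yields a = 5, b = 2, c = 0.
So h(n) = 5n^2 + 2n.
Then h(7) = 259.

259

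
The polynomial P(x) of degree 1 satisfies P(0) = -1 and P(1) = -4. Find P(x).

P(x) = -3x - 1

Using the Lagrange interpolation formula with nodes 0, 1:
  L_0(x) = (x - 1) / -1
  L_1(x) = x / 1
Then P(x) = -1·L_0(x) - 4·L_1(x).
Expanding and collecting terms gives P(x) = -3x - 1.
Check: P(0) = -1. ✓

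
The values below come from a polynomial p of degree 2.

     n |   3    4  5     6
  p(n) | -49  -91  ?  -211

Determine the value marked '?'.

-145

On equispaced nodes a degree-2 polynomial has vanishing third forward difference, so
  - p(3) + 3·p(4) - 3·p(5) + p(6) = 0.
Substituting the known values and solving for p(5):
  -3·p(5) = 435
  p(5) = -145.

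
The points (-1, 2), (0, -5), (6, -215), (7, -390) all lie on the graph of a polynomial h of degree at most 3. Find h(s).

h(s) = -2s^3 + 6s^2 + s - 5

Using the Lagrange interpolation formula with nodes -1, 0, 6, 7:
  L_0(s) = s(s - 6)(s - 7) / -56
  L_1(s) = (s + 1)(s - 6)(s - 7) / 42
  L_2(s) = (s + 1)s(s - 7) / -42
  L_3(s) = (s + 1)s(s - 6) / 56
Then h(s) = 2·L_0(s) - 5·L_1(s) - 215·L_2(s) - 390·L_3(s).
Expanding and collecting terms gives h(s) = -2s^3 + 6s^2 + s - 5.
Check: h(-1) = 2. ✓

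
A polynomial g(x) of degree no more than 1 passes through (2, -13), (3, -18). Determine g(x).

Write g(x) = ax + b. Substituting each data point gives a linear system:
  2a + b = -13
  3a + b = -18
Solving the system yields a = -5, b = -3.
So g(x) = -5x - 3.
Check: g(3) = -18. ✓

g(x) = -5x - 3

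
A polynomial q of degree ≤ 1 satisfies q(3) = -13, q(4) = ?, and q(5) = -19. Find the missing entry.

On equispaced nodes a degree-1 polynomial has vanishing second forward difference, so
  q(3) - 2·q(4) + q(5) = 0.
Substituting the known values and solving for q(4):
  -2·q(4) = 32
  q(4) = -16.

-16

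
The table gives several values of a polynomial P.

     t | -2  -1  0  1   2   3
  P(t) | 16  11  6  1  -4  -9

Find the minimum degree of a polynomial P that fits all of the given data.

1

Forward differences of the values at t = -2, -1, 0, 1, 2, 3:
  P  : 16  11  6  1  -4  -9
  Δ  : -5  -5  -5  -5  -5
  Δ^2: 0  0  0  0
  Δ^3: 0  0  0
  Δ^4: 0  0
  Δ^5: 0
The first differences are constant (-5) and nonzero, while all higher differences vanish, so the minimal degree is 1.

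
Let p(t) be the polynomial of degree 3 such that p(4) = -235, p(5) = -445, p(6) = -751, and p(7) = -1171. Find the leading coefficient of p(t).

Write p(t) = at^3 + bt^2 + ct + d. Substituting each data point gives a linear system:
  64a + 16b + 4c + d = -235
  125a + 25b + 5c + d = -445
  216a + 36b + 6c + d = -751
  343a + 49b + 7c + d = -1171
Solving the system yields a = -3, b = -3, c = 0, d = 5.
So p(t) = -3t³ - 3t² + 5.
The leading coefficient is -3.

-3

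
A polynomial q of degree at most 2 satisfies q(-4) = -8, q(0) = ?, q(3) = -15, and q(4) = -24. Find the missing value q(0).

The 3 known points determine the degree-2 polynomial uniquely.
Write q(n) = an^2 + bn + c. Substituting each data point gives a linear system:
  16a - 4b + c = -8
  9a + 3b + c = -15
  16a + 4b + c = -24
Solving the system yields a = -1, b = -2, c = 0.
So q(n) = -n² - 2n.
Then q(0) = 0.

0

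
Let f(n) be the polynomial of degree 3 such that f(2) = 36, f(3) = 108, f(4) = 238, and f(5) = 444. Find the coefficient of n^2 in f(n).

Write f(n) = an^3 + bn^2 + cn + d. Substituting each data point gives a linear system:
  8a + 4b + 2c + d = 36
  27a + 9b + 3c + d = 108
  64a + 16b + 4c + d = 238
  125a + 25b + 5c + d = 444
Solving the system yields a = 3, b = 2, c = 5, d = -6.
So f(n) = 3n^3 + 2n^2 + 5n - 6.
The coefficient of n^2 is 2.

2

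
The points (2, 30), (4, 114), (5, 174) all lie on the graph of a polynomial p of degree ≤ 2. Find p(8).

426

Write p(t) = at^2 + bt + c. Substituting each data point gives a linear system:
  4a + 2b + c = 30
  16a + 4b + c = 114
  25a + 5b + c = 174
Solving the system yields a = 6, b = 6, c = -6.
So p(t) = 6t² + 6t - 6.
Then p(8) = 426.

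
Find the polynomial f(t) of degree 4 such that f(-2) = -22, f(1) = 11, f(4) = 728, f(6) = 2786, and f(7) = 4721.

Using the Lagrange interpolation formula with nodes -2, 1, 4, 6, 7:
  L_0(t) = (t - 1)(t - 4)(t - 6)(t - 7) / 1296
  L_1(t) = (t + 2)(t - 4)(t - 6)(t - 7) / -270
  L_2(t) = (t + 2)(t - 1)(t - 6)(t - 7) / 108
  L_3(t) = (t + 2)(t - 1)(t - 4)(t - 7) / -80
  L_4(t) = (t + 2)(t - 1)(t - 4)(t - 6) / 162
Then f(t) = -22·L_0(t) + 11·L_1(t) + 728·L_2(t) + 2786·L_3(t) + 4721·L_4(t).
Expanding and collecting terms gives f(t) = t⁴ + 6t³ + 5t² + 3t - 4.
Check: f(6) = 2786. ✓

f(t) = t^4 + 6t^3 + 5t^2 + 3t - 4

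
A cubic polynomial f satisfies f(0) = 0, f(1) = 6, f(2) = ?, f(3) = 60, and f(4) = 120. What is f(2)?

On equispaced nodes a degree-3 polynomial has vanishing fourth forward difference, so
  f(0) - 4·f(1) + 6·f(2) - 4·f(3) + f(4) = 0.
Substituting the known values and solving for f(2):
  6·f(2) = 144
  f(2) = 24.

24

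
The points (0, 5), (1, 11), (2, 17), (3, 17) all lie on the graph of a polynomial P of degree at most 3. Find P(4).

Forward differences of the values at t = 0, 1, 2, 3:
  P  : 5  11  17  17
  Δ  : 6  6  0
  Δ^2: 0  -6
  Δ^3: -6
The third differences are constant, confirming degree 3.
Interpolating (Newton forward form) and evaluating at t = 4 gives P(4) = 5.

5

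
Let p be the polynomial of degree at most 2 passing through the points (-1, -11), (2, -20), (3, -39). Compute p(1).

-9

Write p(x) = ax^2 + bx + c. Substituting each data point gives a linear system:
  a - b + c = -11
  4a + 2b + c = -20
  9a + 3b + c = -39
Solving the system yields a = -4, b = 1, c = -6.
So p(x) = -4x² + x - 6.
Then p(1) = -9.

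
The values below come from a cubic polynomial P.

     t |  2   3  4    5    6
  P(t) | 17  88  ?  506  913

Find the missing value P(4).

On equispaced nodes a degree-3 polynomial has vanishing fourth forward difference, so
  P(2) - 4·P(3) + 6·P(4) - 4·P(5) + P(6) = 0.
Substituting the known values and solving for P(4):
  6·P(4) = 1446
  P(4) = 241.

241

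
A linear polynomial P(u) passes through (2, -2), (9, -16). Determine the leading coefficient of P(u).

Write P(u) = au + b. Substituting each data point gives a linear system:
  2a + b = -2
  9a + b = -16
Solving the system yields a = -2, b = 2.
So P(u) = -2u + 2.
The leading coefficient is -2.

-2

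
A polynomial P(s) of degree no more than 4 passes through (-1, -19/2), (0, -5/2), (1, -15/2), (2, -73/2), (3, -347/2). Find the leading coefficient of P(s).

-3

Write P(s) = as^4 + bs^3 + cs^2 + ds + e. Substituting each data point gives a linear system:
  a - b + c - d + e = -19/2
  e = -5/2
  a + b + c + d + e = -15/2
  16a + 8b + 4c + 2d + e = -73/2
  81a + 27b + 9c + 3d + e = -347/2
Solving the system yields a = -3, b = 4, c = -3, d = -3, e = -5/2.
So P(s) = -3s^4 + 4s^3 - 3s^2 - 3s - 5/2.
The leading coefficient is -3.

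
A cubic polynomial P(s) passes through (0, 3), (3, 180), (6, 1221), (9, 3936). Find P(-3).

Forward differences of the values at s = 0, 3, 6, 9:
  P  : 3  180  1221  3936
  Δ  : 177  1041  2715
  Δ^2: 864  1674
  Δ^3: 810
The third differences are constant, confirming degree 3.
Interpolating (Newton forward form) and evaluating at s = -3 gives P(-3) = -120.

-120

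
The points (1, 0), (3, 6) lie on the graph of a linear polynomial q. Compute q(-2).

-9

Write q(n) = an + b. Substituting each data point gives a linear system:
  a + b = 0
  3a + b = 6
Solving the system yields a = 3, b = -3.
So q(n) = 3n - 3.
Then q(-2) = -9.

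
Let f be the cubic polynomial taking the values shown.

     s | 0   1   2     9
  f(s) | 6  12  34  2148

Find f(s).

Write f(s) = as^3 + bs^2 + cs + d. Substituting each data point gives a linear system:
  d = 6
  a + b + c + d = 12
  8a + 4b + 2c + d = 34
  729a + 81b + 9c + d = 2148
Solving the system yields a = 3, b = -1, c = 4, d = 6.
So f(s) = 3s³ - s² + 4s + 6.
Check: f(0) = 6. ✓

f(s) = 3s^3 - s^2 + 4s + 6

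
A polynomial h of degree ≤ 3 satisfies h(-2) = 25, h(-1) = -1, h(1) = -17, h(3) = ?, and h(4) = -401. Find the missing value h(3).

The 4 known points determine the degree-3 polynomial uniquely.
Write h(u) = au^3 + bu^2 + cu + d. Substituting each data point gives a linear system:
  -8a + 4b - 2c + d = 25
  -a + b - c + d = -1
  a + b + c + d = -17
  64a + 16b + 4c + d = -401
Solving the system yields a = -5, b = -4, c = -3, d = -5.
So h(u) = -5u^3 - 4u^2 - 3u - 5.
Then h(3) = -185.

-185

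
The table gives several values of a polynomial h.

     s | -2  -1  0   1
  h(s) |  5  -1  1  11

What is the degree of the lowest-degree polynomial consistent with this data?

Forward differences of the values at s = -2, -1, 0, 1:
  h  : 5  -1  1  11
  Δ  : -6  2  10
  Δ^2: 8  8
  Δ^3: 0
The second differences are constant (8) and nonzero, while all higher differences vanish, so the minimal degree is 2.

2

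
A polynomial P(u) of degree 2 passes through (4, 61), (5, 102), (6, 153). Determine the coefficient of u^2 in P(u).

5

Write P(u) = au^2 + bu + c. Substituting each data point gives a linear system:
  16a + 4b + c = 61
  25a + 5b + c = 102
  36a + 6b + c = 153
Solving the system yields a = 5, b = -4, c = -3.
So P(u) = 5u^2 - 4u - 3.
The leading coefficient is 5.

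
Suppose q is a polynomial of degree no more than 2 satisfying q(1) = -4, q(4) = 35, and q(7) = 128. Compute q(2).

3

Using the Lagrange interpolation formula with nodes 1, 4, 7:
  L_0(x) = (x - 4)(x - 7) / 18
  L_1(x) = (x - 1)(x - 7) / -9
  L_2(x) = (x - 1)(x - 4) / 18
Then q(x) = -4·L_0(x) + 35·L_1(x) + 128·L_2(x).
Expanding and collecting terms gives q(x) = 3x² - 2x - 5.
Evaluating at x = 2: q(2) = 3.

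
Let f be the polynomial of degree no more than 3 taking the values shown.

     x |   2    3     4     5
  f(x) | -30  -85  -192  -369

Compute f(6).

-634

Write f(x) = ax^3 + bx^2 + cx + d. Substituting each data point gives a linear system:
  8a + 4b + 2c + d = -30
  27a + 9b + 3c + d = -85
  64a + 16b + 4c + d = -192
  125a + 25b + 5c + d = -369
Solving the system yields a = -3, b = 1, c = -3, d = -4.
So f(x) = -3x³ + x² - 3x - 4.
Then f(6) = -634.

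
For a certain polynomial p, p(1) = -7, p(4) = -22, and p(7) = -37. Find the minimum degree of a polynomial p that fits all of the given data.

Forward differences of the values at u = 1, 4, 7:
  p  : -7  -22  -37
  Δ  : -15  -15
  Δ^2: 0
The first differences are constant (-15) and nonzero, while all higher differences vanish, so the minimal degree is 1.

1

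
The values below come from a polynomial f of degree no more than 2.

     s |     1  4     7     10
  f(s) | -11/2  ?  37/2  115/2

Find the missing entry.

-5/2

On equispaced nodes a degree-2 polynomial has vanishing third forward difference, so
  - f(1) + 3·f(4) - 3·f(7) + f(10) = 0.
Substituting the known values and solving for f(4):
  3·f(4) = -15/2
  f(4) = -5/2.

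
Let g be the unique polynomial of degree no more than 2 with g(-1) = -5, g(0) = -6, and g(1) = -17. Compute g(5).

Forward differences of the values at x = -1, 0, 1:
  g  : -5  -6  -17
  Δ  : -1  -11
  Δ^2: -10
The second differences are constant, confirming degree 2.
Interpolating (Newton forward form) and evaluating at x = 5 gives g(5) = -161.

-161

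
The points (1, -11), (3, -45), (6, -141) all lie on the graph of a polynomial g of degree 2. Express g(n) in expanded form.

Write g(n) = an^2 + bn + c. Substituting each data point gives a linear system:
  a + b + c = -11
  9a + 3b + c = -45
  36a + 6b + c = -141
Solving the system yields a = -3, b = -5, c = -3.
So g(n) = -3n^2 - 5n - 3.
Check: g(6) = -141. ✓

g(n) = -3n^2 - 5n - 3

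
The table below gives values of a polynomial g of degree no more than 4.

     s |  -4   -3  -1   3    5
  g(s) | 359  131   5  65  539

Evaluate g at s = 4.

215

Using the Lagrange interpolation formula with nodes -4, -3, -1, 3, 5:
  L_0(s) = (s + 3)(s + 1)(s - 3)(s - 5) / 189
  L_1(s) = (s + 4)(s + 1)(s - 3)(s - 5) / -96
  L_2(s) = (s + 4)(s + 3)(s - 3)(s - 5) / 144
  L_3(s) = (s + 4)(s + 3)(s + 1)(s - 5) / -336
  L_4(s) = (s + 4)(s + 3)(s + 1)(s - 3) / 864
Then g(s) = 359·L_0(s) + 131·L_1(s) + 5·L_2(s) + 65·L_3(s) + 539·L_4(s).
Expanding and collecting terms gives g(s) = s^4 - s^3 + 2s^2 - 2s - 1.
Evaluating at s = 4: g(4) = 215.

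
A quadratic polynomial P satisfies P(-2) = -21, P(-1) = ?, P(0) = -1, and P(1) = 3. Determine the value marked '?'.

The 3 known points determine the degree-2 polynomial uniquely.
Write P(s) = as^2 + bs + c. Substituting each data point gives a linear system:
  4a - 2b + c = -21
  c = -1
  a + b + c = 3
Solving the system yields a = -2, b = 6, c = -1.
So P(s) = -2s^2 + 6s - 1.
Then P(-1) = -9.

-9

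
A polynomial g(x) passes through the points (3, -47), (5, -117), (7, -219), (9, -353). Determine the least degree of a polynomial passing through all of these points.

2

Forward differences of the values at x = 3, 5, 7, 9:
  g  : -47  -117  -219  -353
  Δ  : -70  -102  -134
  Δ^2: -32  -32
  Δ^3: 0
The second differences are constant (-32) and nonzero, while all higher differences vanish, so the minimal degree is 2.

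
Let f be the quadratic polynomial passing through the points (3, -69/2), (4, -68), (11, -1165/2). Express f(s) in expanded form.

Using the Lagrange interpolation formula with nodes 3, 4, 11:
  L_0(s) = (s - 4)(s - 11) / 8
  L_1(s) = (s - 3)(s - 11) / -7
  L_2(s) = (s - 3)(s - 4) / 56
Then f(s) = -69/2·L_0(s) - 68·L_1(s) - 1165/2·L_2(s).
Expanding and collecting terms gives f(s) = -5s² + (3/2)s + 6.
Check: f(4) = -68. ✓

f(s) = -5s^2 + (3/2)s + 6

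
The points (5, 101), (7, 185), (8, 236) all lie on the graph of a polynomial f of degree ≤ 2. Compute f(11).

425

Write f(x) = ax^2 + bx + c. Substituting each data point gives a linear system:
  25a + 5b + c = 101
  49a + 7b + c = 185
  64a + 8b + c = 236
Solving the system yields a = 3, b = 6, c = -4.
So f(x) = 3x^2 + 6x - 4.
Then f(11) = 425.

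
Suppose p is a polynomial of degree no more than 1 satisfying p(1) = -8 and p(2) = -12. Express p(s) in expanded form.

Write p(s) = as + b. Substituting each data point gives a linear system:
  a + b = -8
  2a + b = -12
Solving the system yields a = -4, b = -4.
So p(s) = -4s - 4.
Check: p(2) = -12. ✓

p(s) = -4s - 4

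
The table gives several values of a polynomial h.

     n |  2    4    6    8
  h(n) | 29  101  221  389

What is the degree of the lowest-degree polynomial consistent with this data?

2

Forward differences of the values at n = 2, 4, 6, 8:
  h  : 29  101  221  389
  Δ  : 72  120  168
  Δ^2: 48  48
  Δ^3: 0
The second differences are constant (48) and nonzero, while all higher differences vanish, so the minimal degree is 2.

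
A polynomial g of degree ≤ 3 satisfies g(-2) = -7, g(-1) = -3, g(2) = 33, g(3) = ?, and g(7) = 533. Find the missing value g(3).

The 4 known points determine the degree-3 polynomial uniquely.
Write g(s) = as^3 + bs^2 + cs + d. Substituting each data point gives a linear system:
  -8a + 4b - 2c + d = -7
  -a + b - c + d = -3
  8a + 4b + 2c + d = 33
  343a + 49b + 7c + d = 533
Solving the system yields a = 1, b = 3, c = 6, d = 1.
So g(s) = s^3 + 3s^2 + 6s + 1.
Then g(3) = 73.

73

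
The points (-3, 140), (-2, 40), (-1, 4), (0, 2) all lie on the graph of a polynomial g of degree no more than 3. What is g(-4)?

Forward differences of the values at u = -3, -2, -1, 0:
  g  : 140  40  4  2
  Δ  : -100  -36  -2
  Δ^2: 64  34
  Δ^3: -30
The third differences are constant, confirming degree 3.
Interpolating (Newton forward form) and evaluating at u = -4 gives g(-4) = 334.

334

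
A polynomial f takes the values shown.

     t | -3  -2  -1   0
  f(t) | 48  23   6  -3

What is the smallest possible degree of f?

2

Forward differences of the values at t = -3, -2, -1, 0:
  f  : 48  23  6  -3
  Δ  : -25  -17  -9
  Δ^2: 8  8
  Δ^3: 0
The second differences are constant (8) and nonzero, while all higher differences vanish, so the minimal degree is 2.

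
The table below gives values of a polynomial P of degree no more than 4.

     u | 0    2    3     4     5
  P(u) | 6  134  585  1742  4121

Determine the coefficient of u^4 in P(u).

Write P(u) = au^4 + bu^3 + cu^2 + du + e. Substituting each data point gives a linear system:
  e = 6
  16a + 8b + 4c + 2d + e = 134
  81a + 27b + 9c + 3d + e = 585
  256a + 64b + 16c + 4d + e = 1742
  625a + 125b + 25c + 5d + e = 4121
Solving the system yields a = 6, b = 2, c = 5, d = -2, e = 6.
So P(u) = 6u⁴ + 2u³ + 5u² - 2u + 6.
The leading coefficient is 6.

6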